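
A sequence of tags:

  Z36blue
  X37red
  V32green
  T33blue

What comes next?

R28red

Letter: letters move back 2 places in the alphabet, so Z, X, V, T → R.
For the second component, alternating steps +1, −5, +1, −5, …: 36, 37, 32, 33 → 28.
Colour — repeats blue → red → green: blue, red, green, blue → red.
Combining the parts gives R28red.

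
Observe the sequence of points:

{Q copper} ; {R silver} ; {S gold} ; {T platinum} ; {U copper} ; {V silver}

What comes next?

{W gold}

For the letter, letters move forward 1 place in the alphabet: Q, R, S, T, U, V → W.
Metal: repeats copper → silver → gold → platinum, so copper, silver, gold, platinum, copper, silver → gold.
Putting it together: {W gold}.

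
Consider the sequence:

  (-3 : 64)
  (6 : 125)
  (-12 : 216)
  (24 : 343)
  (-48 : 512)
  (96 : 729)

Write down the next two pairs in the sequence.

For the first coordinate, ×(-2) each step: -3, 6, -12, 24, -48, 96 → -192 → 384.
For the second coordinate, perfect cubes: 4³, 5³, 6³, …: 64, 125, 216, 343, 512, 729 → 1000 → 1331.
Putting the parts together: (-192 : 1000) and then (384 : 1331).

(-192 : 1000), (384 : 1331)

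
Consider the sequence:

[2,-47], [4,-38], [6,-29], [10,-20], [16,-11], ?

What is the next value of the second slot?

-2

Second slot: -47, -38, -29, -20, -11 → -2 (+9 each step).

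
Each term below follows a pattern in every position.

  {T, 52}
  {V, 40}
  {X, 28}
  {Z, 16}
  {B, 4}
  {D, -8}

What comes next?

{F, -20}

Letter: T, V, X, Z, B, D → F (letters move forward 2 places in the alphabet, wrapping Z→A).
Second value: −12 each step; 52, 40, 28, 16, 4, -8 → -20.
So the next term is {F, -20}.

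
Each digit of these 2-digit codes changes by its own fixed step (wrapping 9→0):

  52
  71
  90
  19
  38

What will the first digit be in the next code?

5

First digit: +2 each step, mod 10, so 5, 7, 9, 1, 3 → 5.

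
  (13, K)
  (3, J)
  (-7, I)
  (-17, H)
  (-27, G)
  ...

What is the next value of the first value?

First value: −10 each step; 13, 3, -7, -17, -27 → -37.
Letter: letters move back 1 place in the alphabet, so K, J, I, H, G → F.

-37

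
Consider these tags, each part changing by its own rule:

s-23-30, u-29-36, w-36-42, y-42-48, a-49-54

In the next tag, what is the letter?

c

For the letter, letters move forward 2 places in the alphabet, wrapping Z→A: s, u, w, y, a → c.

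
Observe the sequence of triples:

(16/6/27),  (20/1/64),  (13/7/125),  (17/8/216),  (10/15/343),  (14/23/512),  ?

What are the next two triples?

First coordinate: 16, 20, 13, 17, 10, 14 → 7 → 11 (alternating steps +4, −7, +4, −7, …).
Second coordinate — each term is the sum of the two before it: 6, 1, 7, 8, 15, 23 → 38 → 61.
Third coordinate: 27, 64, 125, 216, 343, 512 → 729 → 1000 (perfect cubes: 3³, 4³, 5³, …).
So the next two triples are (7/38/729) and (11/61/1000).

(7/38/729), (11/61/1000)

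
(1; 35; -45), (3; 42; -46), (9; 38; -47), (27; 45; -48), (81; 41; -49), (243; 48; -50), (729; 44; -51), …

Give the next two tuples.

(2187; 51; -52), (6561; 47; -53)

First coordinate: 1, 3, 9, 27, 81, 243, 729 → 2187 → 6561 (×3 each step).
Second coordinate: alternating steps +7, −4, +7, −4, …, so 35, 42, 38, 45, 41, 48, 44 → 51 → 47.
Third coordinate: -45, -46, -47, -48, -49, -50, -51 → -52 → -53 (−1 each step).
Putting the parts together: (2187; 51; -52) and then (6561; 47; -53).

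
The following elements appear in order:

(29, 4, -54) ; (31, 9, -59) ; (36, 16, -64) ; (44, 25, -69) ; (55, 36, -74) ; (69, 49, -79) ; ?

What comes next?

(86, 64, -84)

First component: 29, 31, 36, 44, 55, 69 → 86 (differences are 2, 5, 8, … (increasing by 3 each time)).
Second component — perfect squares: 2², 3², 4², …: 4, 9, 16, 25, 36, 49 → 64.
For the third component, −5 each step: -54, -59, -64, -69, -74, -79 → -84.
So the next element is (86, 64, -84).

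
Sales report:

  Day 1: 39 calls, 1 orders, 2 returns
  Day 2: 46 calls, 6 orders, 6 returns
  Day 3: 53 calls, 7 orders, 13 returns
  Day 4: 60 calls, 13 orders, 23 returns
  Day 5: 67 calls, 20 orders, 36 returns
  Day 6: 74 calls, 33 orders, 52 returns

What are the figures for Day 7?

Calls: 39, 46, 53, 60, 67, 74 → 81 (+7 each step).
Orders goes 1, 6, 7, 13, 20, 33 → 53 (each term is the sum of the two before it).
Returns: differences are 4, 7, 10, … (increasing by 3 each time), so 2, 6, 13, 23, 36, 52 → 71.
Putting it together: 81 calls, 53 orders, 71 returns.

81 calls, 53 orders, 71 returns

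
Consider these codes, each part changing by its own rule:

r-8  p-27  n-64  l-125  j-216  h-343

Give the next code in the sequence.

f-512

Letter: r, p, n, l, j, h → f (letters move back 2 places in the alphabet).
Second component goes 8, 27, 64, 125, 216, 343 → 512 (perfect cubes: 2³, 3³, 4³, …).
So the next code is f-512.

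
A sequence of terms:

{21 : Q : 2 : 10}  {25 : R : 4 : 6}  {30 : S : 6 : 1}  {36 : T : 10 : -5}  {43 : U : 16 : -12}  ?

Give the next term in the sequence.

For the first slot, differences are 4, 5, 6, … (increasing by 1 each time): 21, 25, 30, 36, 43 → 51.
Letter: letters move forward 1 place in the alphabet, so Q, R, S, T, U → V.
Third slot: each term is the sum of the two before it, so 2, 4, 6, 10, 16 → 26.
For the fourth slot, together with the first slot always sums to 31: 10, 6, 1, -5, -12 → -20.
Putting it together: {51 : V : 26 : -20}.

{51 : V : 26 : -20}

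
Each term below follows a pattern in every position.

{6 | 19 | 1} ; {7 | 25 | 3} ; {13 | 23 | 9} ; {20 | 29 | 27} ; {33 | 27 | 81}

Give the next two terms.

{53 | 33 | 243}, {86 | 31 | 729}

First value: each term is the sum of the two before it, so 6, 7, 13, 20, 33 → 53 → 86.
Second value: alternating steps +6, −2, +6, −2, …; 19, 25, 23, 29, 27 → 33 → 31.
Third value: ×3 each step; 1, 3, 9, 27, 81 → 243 → 729.
So the next two terms are {53 | 33 | 243} and {86 | 31 | 729}.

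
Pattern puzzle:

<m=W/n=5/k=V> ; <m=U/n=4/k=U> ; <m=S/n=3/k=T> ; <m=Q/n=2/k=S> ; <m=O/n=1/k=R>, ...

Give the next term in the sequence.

M: W, U, S, Q, O → M (letters move back 2 places in the alphabet).
N: −1 each step; 5, 4, 3, 2, 1 → 0.
K — letters move back 1 place in the alphabet: V, U, T, S, R → Q.
Putting it together: <m=M/n=0/k=Q>.

<m=M/n=0/k=Q>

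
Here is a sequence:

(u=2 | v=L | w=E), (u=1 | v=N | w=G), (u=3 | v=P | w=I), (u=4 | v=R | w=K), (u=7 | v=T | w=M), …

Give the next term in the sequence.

U goes 2, 1, 3, 4, 7 → 11 (each term is the sum of the two before it).
V — letters move forward 2 places in the alphabet: L, N, P, R, T → V.
W: E, G, I, K, M → O (letters move forward 2 places in the alphabet).
Combining the parts gives (u=11 | v=V | w=O).

(u=11 | v=V | w=O)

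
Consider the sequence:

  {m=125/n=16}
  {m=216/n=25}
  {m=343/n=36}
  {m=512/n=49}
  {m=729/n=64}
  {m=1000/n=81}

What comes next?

{m=1331/n=100}

M goes 125, 216, 343, 512, 729, 1000 → 1331 (perfect cubes: 5³, 6³, 7³, …).
N — perfect squares: 4², 5², 6², …: 16, 25, 36, 49, 64, 81 → 100.
Combining the parts gives {m=1331/n=100}.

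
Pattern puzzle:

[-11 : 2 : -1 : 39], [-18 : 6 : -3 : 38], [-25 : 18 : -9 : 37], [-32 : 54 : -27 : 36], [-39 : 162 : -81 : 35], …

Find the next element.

[-46 : 486 : -243 : 34]

First value: −7 each step; -11, -18, -25, -32, -39 → -46.
Second value: 2, 6, 18, 54, 162 → 486 (×3 each step).
Third value goes -1, -3, -9, -27, -81 → -243 (×3 each step).
Fourth value — −1 each step: 39, 38, 37, 36, 35 → 34.
So the next element is [-46 : 486 : -243 : 34].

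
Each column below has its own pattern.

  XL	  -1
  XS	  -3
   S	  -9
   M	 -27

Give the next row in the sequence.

Size: runs through clothing sizes XS→XL; XL, XS, S, M → L.
For the second component, ×3 each step: -1, -3, -9, -27 → -81.
Combining the parts gives L  -81.

L  -81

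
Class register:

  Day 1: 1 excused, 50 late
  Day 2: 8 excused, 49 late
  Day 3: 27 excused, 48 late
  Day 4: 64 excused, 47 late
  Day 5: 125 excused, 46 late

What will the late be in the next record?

Late goes 50, 49, 48, 47, 46 → 45 (−1 each step).

45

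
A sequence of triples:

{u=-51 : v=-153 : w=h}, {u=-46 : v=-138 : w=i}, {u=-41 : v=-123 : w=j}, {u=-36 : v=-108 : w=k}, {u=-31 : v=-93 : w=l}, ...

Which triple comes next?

U: +5 each step; -51, -46, -41, -36, -31 → -26.
For the v, always 3 × the u: -153, -138, -123, -108, -93 → -78.
W goes h, i, j, k, l → m (letters move forward 1 place in the alphabet).
Putting it together: {u=-26 : v=-78 : w=m}.

{u=-26 : v=-78 : w=m}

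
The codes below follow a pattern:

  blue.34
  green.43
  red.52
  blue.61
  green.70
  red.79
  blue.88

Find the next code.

green.97

Colour: repeats blue → green → red, so blue, green, red, blue, green, red, blue → green.
For the second component, +9 each step: 34, 43, 52, 61, 70, 79, 88 → 97.
Combining the parts gives green.97.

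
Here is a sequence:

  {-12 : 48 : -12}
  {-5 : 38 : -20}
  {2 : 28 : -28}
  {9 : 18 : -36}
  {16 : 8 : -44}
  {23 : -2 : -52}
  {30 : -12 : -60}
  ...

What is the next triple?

{37 : -22 : -68}

First part: -12, -5, 2, 9, 16, 23, 30 → 37 (+7 each step).
Second part — −10 each step: 48, 38, 28, 18, 8, -2, -12 → -22.
For the third part, −8 each step: -12, -20, -28, -36, -44, -52, -60 → -68.
Putting it together: {37 : -22 : -68}.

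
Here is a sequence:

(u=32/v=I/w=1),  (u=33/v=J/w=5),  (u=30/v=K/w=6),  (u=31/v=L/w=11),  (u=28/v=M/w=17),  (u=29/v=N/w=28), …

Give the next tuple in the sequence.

U goes 32, 33, 30, 31, 28, 29 → 26 (alternating steps +1, −3, +1, −3, …).
For the v, letters move forward 1 place in the alphabet: I, J, K, L, M, N → O.
W — each term is the sum of the two before it: 1, 5, 6, 11, 17, 28 → 45.
So the next tuple is (u=26/v=O/w=45).

(u=26/v=O/w=45)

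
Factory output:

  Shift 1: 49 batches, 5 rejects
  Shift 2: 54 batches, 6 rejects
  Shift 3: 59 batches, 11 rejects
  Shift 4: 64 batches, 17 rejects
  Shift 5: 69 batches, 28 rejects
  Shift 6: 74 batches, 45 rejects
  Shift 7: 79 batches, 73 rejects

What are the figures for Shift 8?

Batches goes 49, 54, 59, 64, 69, 74, 79 → 84 (+5 each step).
Rejects: each term is the sum of the two before it, so 5, 6, 11, 17, 28, 45, 73 → 118.
Putting it together: 84 batches, 118 rejects.

84 batches, 118 rejects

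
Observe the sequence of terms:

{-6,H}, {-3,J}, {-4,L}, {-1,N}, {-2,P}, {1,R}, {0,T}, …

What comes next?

{3,V}

First slot: alternating steps +3, −1, +3, −1, …, so -6, -3, -4, -1, -2, 1, 0 → 3.
Letter goes H, J, L, N, P, R, T → V (letters move forward 2 places in the alphabet).
Combining the parts gives {3,V}.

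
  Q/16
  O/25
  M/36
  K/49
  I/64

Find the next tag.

G/81

Letter: letters move back 2 places in the alphabet, so Q, O, M, K, I → G.
Second component — perfect squares: 4², 5², 6², …: 16, 25, 36, 49, 64 → 81.
Combining the parts gives G/81.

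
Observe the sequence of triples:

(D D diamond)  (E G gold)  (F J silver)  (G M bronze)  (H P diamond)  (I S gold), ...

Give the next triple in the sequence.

First letter: letters move forward 1 place in the alphabet, so D, E, F, G, H, I → J.
Second letter goes D, G, J, M, P, S → V (letters move forward 3 places in the alphabet).
Rank: repeats diamond → gold → silver → bronze; diamond, gold, silver, bronze, diamond, gold → silver.
So the next triple is (J V silver).

(J V silver)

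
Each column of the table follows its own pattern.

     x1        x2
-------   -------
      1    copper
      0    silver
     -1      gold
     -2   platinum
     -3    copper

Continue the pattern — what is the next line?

-4  silver

Column x1: −1 each step, so 1, 0, -1, -2, -3 → -4.
Column x2: copper, silver, gold, platinum, copper → silver (repeats copper → silver → gold → platinum).
Putting it together: -4  silver.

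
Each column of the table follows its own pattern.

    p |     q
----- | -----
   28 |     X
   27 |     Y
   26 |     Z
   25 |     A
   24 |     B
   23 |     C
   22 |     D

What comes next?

21  E

Column p — −1 each step: 28, 27, 26, 25, 24, 23, 22 → 21.
Column q: X, Y, Z, A, B, C, D → E (letters move forward 1 place in the alphabet, wrapping Z→A).
So the next line is 21  E.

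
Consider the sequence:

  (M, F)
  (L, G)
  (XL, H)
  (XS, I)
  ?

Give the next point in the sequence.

(S, J)

For the size, runs through clothing sizes XS→XL: M, L, XL, XS → S.
Letter goes F, G, H, I → J (letters move forward 1 place in the alphabet).
Putting it together: (S, J).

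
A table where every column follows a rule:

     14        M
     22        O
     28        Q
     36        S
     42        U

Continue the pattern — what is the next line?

First component — alternating steps +8, +6, +8, +6, …: 14, 22, 28, 36, 42 → 50.
Letter goes M, O, Q, S, U → W (letters move forward 2 places in the alphabet).
So the next line is 50  W.

50  W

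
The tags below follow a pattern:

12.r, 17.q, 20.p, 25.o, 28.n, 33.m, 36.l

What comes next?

41.k

First component: 12, 17, 20, 25, 28, 33, 36 → 41 (alternating steps +5, +3, +5, +3, …).
Letter: letters move back 1 place in the alphabet, so r, q, p, o, n, m, l → k.
Putting it together: 41.k.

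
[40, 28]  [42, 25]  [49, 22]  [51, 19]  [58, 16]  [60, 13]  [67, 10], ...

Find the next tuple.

[69, 7]

First coordinate — alternating steps +2, +7, +2, +7, …: 40, 42, 49, 51, 58, 60, 67 → 69.
Second coordinate: −3 each step; 28, 25, 22, 19, 16, 13, 10 → 7.
So the next tuple is [69, 7].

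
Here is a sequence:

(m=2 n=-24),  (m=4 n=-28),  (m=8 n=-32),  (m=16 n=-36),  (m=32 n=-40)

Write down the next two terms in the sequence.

(m=64 n=-44), (m=128 n=-48)

For the m, ×2 each step: 2, 4, 8, 16, 32 → 64 → 128.
N goes -24, -28, -32, -36, -40 → -44 → -48 (−4 each step).
Putting the parts together: (m=64 n=-44) and then (m=128 n=-48).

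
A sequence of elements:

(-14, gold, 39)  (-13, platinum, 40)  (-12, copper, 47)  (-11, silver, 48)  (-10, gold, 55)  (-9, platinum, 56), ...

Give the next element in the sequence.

(-8, copper, 63)

First coordinate: +1 each step, so -14, -13, -12, -11, -10, -9 → -8.
Metal: gold, platinum, copper, silver, gold, platinum → copper (repeats gold → platinum → copper → silver).
For the third coordinate, alternating steps +1, +7, +1, +7, …: 39, 40, 47, 48, 55, 56 → 63.
So the next element is (-8, copper, 63).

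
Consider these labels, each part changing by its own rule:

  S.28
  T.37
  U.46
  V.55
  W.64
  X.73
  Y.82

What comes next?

Z.91

For the letter, letters move forward 1 place in the alphabet: S, T, U, V, W, X, Y → Z.
Second component goes 28, 37, 46, 55, 64, 73, 82 → 91 (+9 each step).
Combining the parts gives Z.91.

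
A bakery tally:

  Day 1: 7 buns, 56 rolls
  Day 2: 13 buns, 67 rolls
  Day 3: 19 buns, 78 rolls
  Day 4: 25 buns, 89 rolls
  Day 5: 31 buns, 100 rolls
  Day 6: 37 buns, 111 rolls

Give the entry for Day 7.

Buns: +6 each step, so 7, 13, 19, 25, 31, 37 → 43.
Rolls: +11 each step, so 56, 67, 78, 89, 100, 111 → 122.
Putting it together: 43 buns, 122 rolls.

43 buns, 122 rolls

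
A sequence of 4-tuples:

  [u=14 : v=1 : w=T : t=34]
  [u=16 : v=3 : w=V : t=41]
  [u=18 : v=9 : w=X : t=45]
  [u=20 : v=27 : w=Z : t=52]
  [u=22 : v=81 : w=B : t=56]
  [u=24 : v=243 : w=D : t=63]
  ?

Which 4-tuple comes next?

[u=26 : v=729 : w=F : t=67]

U: +2 each step; 14, 16, 18, 20, 22, 24 → 26.
V: ×3 each step; 1, 3, 9, 27, 81, 243 → 729.
W — letters move forward 2 places in the alphabet, wrapping Z→A: T, V, X, Z, B, D → F.
T: alternating steps +7, +4, +7, +4, …, so 34, 41, 45, 52, 56, 63 → 67.
Combining the parts gives [u=26 : v=729 : w=F : t=67].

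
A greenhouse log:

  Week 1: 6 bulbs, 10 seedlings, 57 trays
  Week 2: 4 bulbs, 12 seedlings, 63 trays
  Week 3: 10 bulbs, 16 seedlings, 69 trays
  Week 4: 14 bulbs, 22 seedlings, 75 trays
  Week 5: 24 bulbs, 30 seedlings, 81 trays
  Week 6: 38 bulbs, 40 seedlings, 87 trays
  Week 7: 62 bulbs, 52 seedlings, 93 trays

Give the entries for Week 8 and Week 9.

For the bulbs, each term is the sum of the two before it: 6, 4, 10, 14, 24, 38, 62 → 100 → 162.
Seedlings: 10, 12, 16, 22, 30, 40, 52 → 66 → 82 (differences are 2, 4, 6, … (increasing by 2 each time)).
Trays: +6 each step; 57, 63, 69, 75, 81, 87, 93 → 99 → 105.
So the next two records are 100 bulbs, 66 seedlings, 99 trays and 162 bulbs, 82 seedlings, 105 trays.

100 bulbs, 66 seedlings, 99 trays; 162 bulbs, 82 seedlings, 105 trays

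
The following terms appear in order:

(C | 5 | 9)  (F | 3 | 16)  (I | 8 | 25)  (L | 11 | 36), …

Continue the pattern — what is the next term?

(O | 19 | 49)

Letter goes C, F, I, L → O (letters move forward 3 places in the alphabet).
Second coordinate: each term is the sum of the two before it; 5, 3, 8, 11 → 19.
Third coordinate: perfect squares: 3², 4², 5², …, so 9, 16, 25, 36 → 49.
Putting it together: (O | 19 | 49).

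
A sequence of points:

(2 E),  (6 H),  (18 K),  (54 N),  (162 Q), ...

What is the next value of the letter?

Letter — letters move forward 3 places in the alphabet: E, H, K, N, Q → T.

T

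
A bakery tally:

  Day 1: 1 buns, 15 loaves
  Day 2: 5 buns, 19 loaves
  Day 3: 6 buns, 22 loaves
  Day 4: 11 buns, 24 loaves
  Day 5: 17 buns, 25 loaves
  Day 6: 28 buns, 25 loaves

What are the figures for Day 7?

45 buns, 24 loaves

Buns: each term is the sum of the two before it, so 1, 5, 6, 11, 17, 28 → 45.
For the loaves, differences are 4, 3, 2, … (decreasing by 1 each time): 15, 19, 22, 24, 25, 25 → 24.
Putting it together: 45 buns, 24 loaves.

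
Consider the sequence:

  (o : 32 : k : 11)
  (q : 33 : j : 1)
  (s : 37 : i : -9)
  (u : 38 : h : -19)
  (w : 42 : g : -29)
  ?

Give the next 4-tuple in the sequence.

(y : 43 : f : -39)

First letter — letters move forward 2 places in the alphabet: o, q, s, u, w → y.
Second component: alternating steps +1, +4, +1, +4, …; 32, 33, 37, 38, 42 → 43.
Second letter: k, j, i, h, g → f (letters move back 1 place in the alphabet).
Fourth component goes 11, 1, -9, -19, -29 → -39 (−10 each step).
So the next 4-tuple is (y : 43 : f : -39).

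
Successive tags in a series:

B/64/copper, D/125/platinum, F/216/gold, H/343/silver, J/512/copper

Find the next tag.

L/729/platinum

Letter: B, D, F, H, J → L (letters move forward 2 places in the alphabet).
For the second component, perfect cubes: 4³, 5³, 6³, …: 64, 125, 216, 343, 512 → 729.
Metal goes copper, platinum, gold, silver, copper → platinum (repeats copper → platinum → gold → silver).
Combining the parts gives L/729/platinum.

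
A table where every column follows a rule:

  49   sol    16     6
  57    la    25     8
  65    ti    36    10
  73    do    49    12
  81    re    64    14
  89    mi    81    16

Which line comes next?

97  fa  100  18

For the first component, +8 each step: 49, 57, 65, 73, 81, 89 → 97.
Note: runs through the solfège scale do→ti; sol, la, ti, do, re, mi → fa.
Third component: perfect squares: 4², 5², 6², …; 16, 25, 36, 49, 64, 81 → 100.
Fourth component — +2 each step: 6, 8, 10, 12, 14, 16 → 18.
Putting it together: 97  fa  100  18.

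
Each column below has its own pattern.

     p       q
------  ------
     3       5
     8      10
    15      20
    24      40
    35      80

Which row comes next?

Column p: differences are 5, 7, 9, … (increasing by 2 each time); 3, 8, 15, 24, 35 → 48.
For the column q, ×2 each step: 5, 10, 20, 40, 80 → 160.
Combining the parts gives 48  160.

48  160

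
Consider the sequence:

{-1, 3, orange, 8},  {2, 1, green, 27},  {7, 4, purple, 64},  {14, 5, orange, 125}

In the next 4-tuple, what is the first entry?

23

For the first entry, differences are 3, 5, 7, … (increasing by 2 each time): -1, 2, 7, 14 → 23.
Second entry: each term is the sum of the two before it, so 3, 1, 4, 5 → 9.
Colour: repeats orange → green → purple; orange, green, purple, orange → green.
Fourth entry: perfect cubes: 2³, 3³, 4³, …, so 8, 27, 64, 125 → 216.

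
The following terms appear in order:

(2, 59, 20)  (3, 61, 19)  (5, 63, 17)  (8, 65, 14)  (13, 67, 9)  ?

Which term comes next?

For the first value, each term is the sum of the two before it: 2, 3, 5, 8, 13 → 21.
Second value — +2 each step: 59, 61, 63, 65, 67 → 69.
Third value goes 20, 19, 17, 14, 9 → 1 (together with the first value always sums to 22).
Combining the parts gives (21, 69, 1).

(21, 69, 1)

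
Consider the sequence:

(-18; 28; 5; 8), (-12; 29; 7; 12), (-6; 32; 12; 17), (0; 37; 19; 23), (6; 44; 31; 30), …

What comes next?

First slot goes -18, -12, -6, 0, 6 → 12 (+6 each step).
Second slot goes 28, 29, 32, 37, 44 → 53 (differences are 1, 3, 5, … (increasing by 2 each time)).
For the third slot, each term is the sum of the two before it: 5, 7, 12, 19, 31 → 50.
Fourth slot: 8, 12, 17, 23, 30 → 38 (differences are 4, 5, 6, … (increasing by 1 each time)).
So the next element is (12; 53; 50; 38).

(12; 53; 50; 38)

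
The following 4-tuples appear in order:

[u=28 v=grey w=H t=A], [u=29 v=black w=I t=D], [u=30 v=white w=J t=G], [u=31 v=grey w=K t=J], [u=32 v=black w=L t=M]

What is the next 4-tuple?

[u=33 v=white w=M t=P]

For the u, +1 each step: 28, 29, 30, 31, 32 → 33.
For the v, repeats grey → black → white: grey, black, white, grey, black → white.
For the w, letters move forward 1 place in the alphabet: H, I, J, K, L → M.
T: letters move forward 3 places in the alphabet; A, D, G, J, M → P.
Combining the parts gives [u=33 v=white w=M t=P].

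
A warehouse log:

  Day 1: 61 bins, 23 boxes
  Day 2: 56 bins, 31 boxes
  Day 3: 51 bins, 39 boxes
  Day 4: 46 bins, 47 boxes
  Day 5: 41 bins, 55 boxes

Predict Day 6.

36 bins, 63 boxes

For the bins, −5 each step: 61, 56, 51, 46, 41 → 36.
Boxes — +8 each step: 23, 31, 39, 47, 55 → 63.
Combining the parts gives 36 bins, 63 boxes.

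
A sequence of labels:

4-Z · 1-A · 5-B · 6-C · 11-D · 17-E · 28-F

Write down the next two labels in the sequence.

First component goes 4, 1, 5, 6, 11, 17, 28 → 45 → 73 (each term is the sum of the two before it).
Letter: Z, A, B, C, D, E, F → G → H (letters move forward 1 place in the alphabet, wrapping Z→A).
Putting the parts together: 45-G and then 73-H.

45-G then 73-H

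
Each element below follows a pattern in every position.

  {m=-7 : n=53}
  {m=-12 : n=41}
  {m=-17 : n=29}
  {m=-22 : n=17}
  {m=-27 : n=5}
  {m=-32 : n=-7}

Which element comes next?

{m=-37 : n=-19}

M: −5 each step; -7, -12, -17, -22, -27, -32 → -37.
N goes 53, 41, 29, 17, 5, -7 → -19 (−12 each step).
Combining the parts gives {m=-37 : n=-19}.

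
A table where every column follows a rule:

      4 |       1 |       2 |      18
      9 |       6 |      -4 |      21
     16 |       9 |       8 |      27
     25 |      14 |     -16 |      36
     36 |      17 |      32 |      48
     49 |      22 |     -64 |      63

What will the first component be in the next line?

64

For the first component, perfect squares: 2², 3², 4², …: 4, 9, 16, 25, 36, 49 → 64.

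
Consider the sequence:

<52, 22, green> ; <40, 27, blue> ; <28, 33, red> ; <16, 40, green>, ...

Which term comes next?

For the first coordinate, −12 each step: 52, 40, 28, 16 → 4.
Second coordinate — differences are 5, 6, 7, … (increasing by 1 each time): 22, 27, 33, 40 → 48.
Colour: repeats green → blue → red, so green, blue, red, green → blue.
Combining the parts gives <4, 48, blue>.

<4, 48, blue>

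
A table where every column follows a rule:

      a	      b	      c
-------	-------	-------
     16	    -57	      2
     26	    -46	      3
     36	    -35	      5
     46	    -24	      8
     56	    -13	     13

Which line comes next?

66  -2  21

Column a: 16, 26, 36, 46, 56 → 66 (+10 each step).
Column b: -57, -46, -35, -24, -13 → -2 (+11 each step).
Column c goes 2, 3, 5, 8, 13 → 21 (each term is the sum of the two before it).
Putting it together: 66  -2  21.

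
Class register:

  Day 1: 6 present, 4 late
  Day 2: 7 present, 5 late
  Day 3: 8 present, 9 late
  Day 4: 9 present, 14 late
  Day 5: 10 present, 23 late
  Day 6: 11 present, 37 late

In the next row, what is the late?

Late: each term is the sum of the two before it; 4, 5, 9, 14, 23, 37 → 60.

60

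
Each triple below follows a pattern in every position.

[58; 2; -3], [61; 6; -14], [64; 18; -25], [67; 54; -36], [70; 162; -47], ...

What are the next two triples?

First entry: 58, 61, 64, 67, 70 → 73 → 76 (+3 each step).
Second entry: ×3 each step, so 2, 6, 18, 54, 162 → 486 → 1458.
Third entry: −11 each step; -3, -14, -25, -36, -47 → -58 → -69.
So the next two triples are [73; 486; -58] and [76; 1458; -69].

[73; 486; -58], [76; 1458; -69]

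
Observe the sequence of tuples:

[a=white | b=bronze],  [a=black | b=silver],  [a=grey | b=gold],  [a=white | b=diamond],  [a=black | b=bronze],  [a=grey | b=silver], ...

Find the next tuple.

[a=white | b=gold]

A — repeats white → black → grey: white, black, grey, white, black, grey → white.
B goes bronze, silver, gold, diamond, bronze, silver → gold (repeats bronze → silver → gold → diamond).
So the next tuple is [a=white | b=gold].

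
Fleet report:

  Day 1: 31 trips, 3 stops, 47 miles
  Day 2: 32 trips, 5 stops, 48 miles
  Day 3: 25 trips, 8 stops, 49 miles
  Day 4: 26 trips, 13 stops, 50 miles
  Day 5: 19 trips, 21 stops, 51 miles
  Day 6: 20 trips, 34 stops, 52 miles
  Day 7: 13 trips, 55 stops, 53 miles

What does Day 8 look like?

Trips — alternating steps +1, −7, +1, −7, …: 31, 32, 25, 26, 19, 20, 13 → 14.
For the stops, each term is the sum of the two before it: 3, 5, 8, 13, 21, 34, 55 → 89.
For the miles, +1 each step: 47, 48, 49, 50, 51, 52, 53 → 54.
Combining the parts gives 14 trips, 89 stops, 54 miles.

14 trips, 89 stops, 54 miles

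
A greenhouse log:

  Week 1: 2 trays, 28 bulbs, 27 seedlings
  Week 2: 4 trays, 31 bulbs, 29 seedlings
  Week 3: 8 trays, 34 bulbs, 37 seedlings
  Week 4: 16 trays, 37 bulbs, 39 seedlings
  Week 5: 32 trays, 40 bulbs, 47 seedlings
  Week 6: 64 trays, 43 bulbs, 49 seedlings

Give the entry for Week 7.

128 trays, 46 bulbs, 57 seedlings

Trays: ×2 each step, so 2, 4, 8, 16, 32, 64 → 128.
Bulbs: +3 each step, so 28, 31, 34, 37, 40, 43 → 46.
Seedlings: alternating steps +2, +8, +2, +8, …, so 27, 29, 37, 39, 47, 49 → 57.
Putting it together: 128 trays, 46 bulbs, 57 seedlings.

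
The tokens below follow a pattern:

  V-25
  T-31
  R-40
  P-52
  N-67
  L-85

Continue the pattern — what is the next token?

Letter: V, T, R, P, N, L → J (letters move back 2 places in the alphabet).
Second component: differences are 6, 9, 12, … (increasing by 3 each time); 25, 31, 40, 52, 67, 85 → 106.
So the next token is J-106.

J-106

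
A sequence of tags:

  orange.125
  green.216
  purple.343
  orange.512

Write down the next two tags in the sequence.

Colour goes orange, green, purple, orange → green → purple (repeats orange → green → purple).
For the second component, perfect cubes: 5³, 6³, 7³, …: 125, 216, 343, 512 → 729 → 1000.
Putting the parts together: green.729 and then purple.1000.

green.729, purple.1000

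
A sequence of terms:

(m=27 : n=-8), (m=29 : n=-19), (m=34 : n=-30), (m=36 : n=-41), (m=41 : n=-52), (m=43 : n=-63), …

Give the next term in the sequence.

M — alternating steps +2, +5, +2, +5, …: 27, 29, 34, 36, 41, 43 → 48.
N — −11 each step: -8, -19, -30, -41, -52, -63 → -74.
Putting it together: (m=48 : n=-74).

(m=48 : n=-74)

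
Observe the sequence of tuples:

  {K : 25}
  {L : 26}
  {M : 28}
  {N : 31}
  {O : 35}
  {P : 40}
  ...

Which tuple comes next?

{Q : 46}

Letter goes K, L, M, N, O, P → Q (letters move forward 1 place in the alphabet).
Second coordinate: 25, 26, 28, 31, 35, 40 → 46 (differences are 1, 2, 3, … (increasing by 1 each time)).
So the next tuple is {Q : 46}.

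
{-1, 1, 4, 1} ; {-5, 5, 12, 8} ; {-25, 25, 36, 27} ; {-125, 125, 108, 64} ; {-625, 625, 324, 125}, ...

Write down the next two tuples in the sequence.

{-3125, 3125, 972, 216}, {-15625, 15625, 2916, 343}

First slot goes -1, -5, -25, -125, -625 → -3125 → -15625 (×5 each step).
Second slot — ×5 each step: 1, 5, 25, 125, 625 → 3125 → 15625.
Third slot — ×3 each step: 4, 12, 36, 108, 324 → 972 → 2916.
Fourth slot — perfect cubes: 1³, 2³, 3³, …: 1, 8, 27, 64, 125 → 216 → 343.
Putting the parts together: {-3125, 3125, 972, 216} and then {-15625, 15625, 2916, 343}.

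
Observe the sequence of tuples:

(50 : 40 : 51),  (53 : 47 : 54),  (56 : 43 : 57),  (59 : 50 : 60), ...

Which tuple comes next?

First component: +3 each step; 50, 53, 56, 59 → 62.
Second component: alternating steps +7, −4, +7, −4, …; 40, 47, 43, 50 → 46.
For the third component, always 1 more than the first component: 51, 54, 57, 60 → 63.
So the next tuple is (62 : 46 : 63).

(62 : 46 : 63)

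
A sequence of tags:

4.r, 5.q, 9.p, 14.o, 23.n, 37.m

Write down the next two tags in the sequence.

60.l, 97.k

First component: each term is the sum of the two before it, so 4, 5, 9, 14, 23, 37 → 60 → 97.
Letter: r, q, p, o, n, m → l → k (letters move back 1 place in the alphabet).
So the next two tags are 60.l and 97.k.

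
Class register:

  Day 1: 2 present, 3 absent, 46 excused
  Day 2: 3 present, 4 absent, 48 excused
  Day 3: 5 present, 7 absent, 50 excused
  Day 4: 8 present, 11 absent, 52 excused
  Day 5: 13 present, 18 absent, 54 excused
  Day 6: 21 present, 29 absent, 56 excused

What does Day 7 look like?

34 present, 47 absent, 58 excused

Present: each term is the sum of the two before it, so 2, 3, 5, 8, 13, 21 → 34.
Absent: 3, 4, 7, 11, 18, 29 → 47 (each term is the sum of the two before it).
For the excused, +2 each step: 46, 48, 50, 52, 54, 56 → 58.
Putting it together: 34 present, 47 absent, 58 excused.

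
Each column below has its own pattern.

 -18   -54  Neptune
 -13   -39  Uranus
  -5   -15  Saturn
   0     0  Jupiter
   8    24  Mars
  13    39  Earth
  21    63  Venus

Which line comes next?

First component goes -18, -13, -5, 0, 8, 13, 21 → 26 (alternating steps +5, +8, +5, +8, …).
Second component: always 3 × the first component; -54, -39, -15, 0, 24, 39, 63 → 78.
Planet goes Neptune, Uranus, Saturn, Jupiter, Mars, Earth, Venus → Mercury (runs backward through the planets Mercury→Neptune).
Combining the parts gives 26  78  Mercury.

26  78  Mercury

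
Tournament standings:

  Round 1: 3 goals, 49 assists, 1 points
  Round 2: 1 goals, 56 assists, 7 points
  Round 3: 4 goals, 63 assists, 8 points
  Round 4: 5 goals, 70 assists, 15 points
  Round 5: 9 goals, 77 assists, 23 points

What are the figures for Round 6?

Goals — each term is the sum of the two before it: 3, 1, 4, 5, 9 → 14.
Assists: 49, 56, 63, 70, 77 → 84 (+7 each step).
Points: each term is the sum of the two before it, so 1, 7, 8, 15, 23 → 38.
So the next record is 14 goals, 84 assists, 38 points.

14 goals, 84 assists, 38 points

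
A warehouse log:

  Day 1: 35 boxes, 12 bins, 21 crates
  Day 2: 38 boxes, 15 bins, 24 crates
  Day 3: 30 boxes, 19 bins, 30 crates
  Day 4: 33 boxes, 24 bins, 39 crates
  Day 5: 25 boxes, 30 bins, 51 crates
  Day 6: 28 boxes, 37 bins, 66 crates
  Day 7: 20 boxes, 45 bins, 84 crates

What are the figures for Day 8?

Boxes goes 35, 38, 30, 33, 25, 28, 20 → 23 (alternating steps +3, −8, +3, −8, …).
Bins: differences are 3, 4, 5, … (increasing by 1 each time), so 12, 15, 19, 24, 30, 37, 45 → 54.
Crates — differences are 3, 6, 9, … (increasing by 3 each time): 21, 24, 30, 39, 51, 66, 84 → 105.
Putting it together: 23 boxes, 54 bins, 105 crates.

23 boxes, 54 bins, 105 crates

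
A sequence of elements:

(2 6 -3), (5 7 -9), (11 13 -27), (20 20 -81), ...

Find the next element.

First coordinate goes 2, 5, 11, 20 → 32 (differences are 3, 6, 9, … (increasing by 3 each time)).
Second coordinate — each term is the sum of the two before it: 6, 7, 13, 20 → 33.
Third coordinate — ×3 each step: -3, -9, -27, -81 → -243.
Putting it together: (32 33 -243).

(32 33 -243)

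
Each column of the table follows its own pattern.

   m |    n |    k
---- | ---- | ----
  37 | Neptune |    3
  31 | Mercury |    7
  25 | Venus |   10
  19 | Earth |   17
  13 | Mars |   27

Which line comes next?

7  Jupiter  44

For the column m, −6 each step: 37, 31, 25, 19, 13 → 7.
Column n: runs through the planets Mercury→Neptune, so Neptune, Mercury, Venus, Earth, Mars → Jupiter.
For the column k, each term is the sum of the two before it: 3, 7, 10, 17, 27 → 44.
So the next line is 7  Jupiter  44.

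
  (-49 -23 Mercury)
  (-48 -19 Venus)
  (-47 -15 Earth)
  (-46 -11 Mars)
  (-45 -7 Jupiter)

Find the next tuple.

(-44 -3 Saturn)

First part — +1 each step: -49, -48, -47, -46, -45 → -44.
For the second part, +4 each step: -23, -19, -15, -11, -7 → -3.
Planet: runs through the planets Mercury→Neptune; Mercury, Venus, Earth, Mars, Jupiter → Saturn.
Combining the parts gives (-44 -3 Saturn).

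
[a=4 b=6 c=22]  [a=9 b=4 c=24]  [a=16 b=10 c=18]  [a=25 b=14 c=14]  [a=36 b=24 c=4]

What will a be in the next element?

49

A — perfect squares: 2², 3², 4², …: 4, 9, 16, 25, 36 → 49.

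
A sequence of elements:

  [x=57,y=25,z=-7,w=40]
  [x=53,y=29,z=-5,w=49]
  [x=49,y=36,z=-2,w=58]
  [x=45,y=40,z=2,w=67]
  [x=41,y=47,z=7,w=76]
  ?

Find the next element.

X goes 57, 53, 49, 45, 41 → 37 (−4 each step).
Y: alternating steps +4, +7, +4, +7, …, so 25, 29, 36, 40, 47 → 51.
Z goes -7, -5, -2, 2, 7 → 13 (differences are 2, 3, 4, … (increasing by 1 each time)).
W: 40, 49, 58, 67, 76 → 85 (+9 each step).
Combining the parts gives [x=37,y=51,z=13,w=85].

[x=37,y=51,z=13,w=85]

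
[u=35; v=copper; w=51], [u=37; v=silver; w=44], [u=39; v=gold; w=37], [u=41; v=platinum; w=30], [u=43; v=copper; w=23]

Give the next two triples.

U goes 35, 37, 39, 41, 43 → 45 → 47 (+2 each step).
V goes copper, silver, gold, platinum, copper → silver → gold (repeats copper → silver → gold → platinum).
W: 51, 44, 37, 30, 23 → 16 → 9 (−7 each step).
Putting the parts together: [u=45; v=silver; w=16] and then [u=47; v=gold; w=9].

[u=45; v=silver; w=16], [u=47; v=gold; w=9]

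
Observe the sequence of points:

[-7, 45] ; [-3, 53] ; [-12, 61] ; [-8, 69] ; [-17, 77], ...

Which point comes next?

First entry — alternating steps +4, −9, +4, −9, …: -7, -3, -12, -8, -17 → -13.
Second entry: +8 each step; 45, 53, 61, 69, 77 → 85.
Combining the parts gives [-13, 85].

[-13, 85]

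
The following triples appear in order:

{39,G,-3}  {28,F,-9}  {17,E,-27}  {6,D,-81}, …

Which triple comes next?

{-5,C,-243}

First coordinate — −11 each step: 39, 28, 17, 6 → -5.
Letter: letters move back 1 place in the alphabet, so G, F, E, D → C.
For the third coordinate, ×3 each step: -3, -9, -27, -81 → -243.
So the next triple is {-5,C,-243}.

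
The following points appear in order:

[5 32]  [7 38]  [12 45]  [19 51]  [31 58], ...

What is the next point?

First coordinate: each term is the sum of the two before it; 5, 7, 12, 19, 31 → 50.
Second coordinate: alternating steps +6, +7, +6, +7, …; 32, 38, 45, 51, 58 → 64.
Combining the parts gives [50 64].

[50 64]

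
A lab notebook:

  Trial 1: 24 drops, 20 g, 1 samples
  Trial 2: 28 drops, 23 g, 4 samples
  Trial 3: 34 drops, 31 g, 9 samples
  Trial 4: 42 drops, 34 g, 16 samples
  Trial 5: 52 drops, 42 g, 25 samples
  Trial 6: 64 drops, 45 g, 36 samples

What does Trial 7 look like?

78 drops, 53 g, 49 samples

Drops goes 24, 28, 34, 42, 52, 64 → 78 (differences are 4, 6, 8, … (increasing by 2 each time)).
G: alternating steps +3, +8, +3, +8, …, so 20, 23, 31, 34, 42, 45 → 53.
Samples goes 1, 4, 9, 16, 25, 36 → 49 (perfect squares: 1², 2², 3², …).
Putting it together: 78 drops, 53 g, 49 samples.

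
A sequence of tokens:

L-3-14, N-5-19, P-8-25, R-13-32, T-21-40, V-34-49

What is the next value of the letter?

Letter goes L, N, P, R, T, V → X (letters move forward 2 places in the alphabet).
For the second component, each term is the sum of the two before it: 3, 5, 8, 13, 21, 34 → 55.
For the third component, differences are 5, 6, 7, … (increasing by 1 each time): 14, 19, 25, 32, 40, 49 → 59.

X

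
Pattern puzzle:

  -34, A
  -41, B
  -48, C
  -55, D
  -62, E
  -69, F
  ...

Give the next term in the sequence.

First part: −7 each step, so -34, -41, -48, -55, -62, -69 → -76.
Letter: letters move forward 1 place in the alphabet; A, B, C, D, E, F → G.
Combining the parts gives -76, G.

-76, G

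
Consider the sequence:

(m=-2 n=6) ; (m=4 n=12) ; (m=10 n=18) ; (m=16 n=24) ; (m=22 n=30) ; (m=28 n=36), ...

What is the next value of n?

42

M — +6 each step: -2, 4, 10, 16, 22, 28 → 34.
N: always 8 more than the m; 6, 12, 18, 24, 30, 36 → 42.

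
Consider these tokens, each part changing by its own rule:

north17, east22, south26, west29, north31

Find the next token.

east32

Direction: repeats north → east → south → west; north, east, south, west, north → east.
Second component goes 17, 22, 26, 29, 31 → 32 (differences are 5, 4, 3, … (decreasing by 1 each time)).
Combining the parts gives east32.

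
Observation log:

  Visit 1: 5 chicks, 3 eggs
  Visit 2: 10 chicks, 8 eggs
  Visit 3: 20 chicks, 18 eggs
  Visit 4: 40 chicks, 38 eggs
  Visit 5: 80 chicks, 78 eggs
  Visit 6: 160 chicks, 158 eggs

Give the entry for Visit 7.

320 chicks, 318 eggs

Chicks goes 5, 10, 20, 40, 80, 160 → 320 (×2 each step).
Eggs goes 3, 8, 18, 38, 78, 158 → 318 (always 2 less than the chicks).
Combining the parts gives 320 chicks, 318 eggs.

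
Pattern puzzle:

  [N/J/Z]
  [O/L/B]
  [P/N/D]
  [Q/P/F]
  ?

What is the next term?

First letter: N, O, P, Q → R (letters move forward 1 place in the alphabet).
Second letter: letters move forward 2 places in the alphabet, so J, L, N, P → R.
For the third letter, letters move forward 2 places in the alphabet, wrapping Z→A: Z, B, D, F → H.
Putting it together: [R/R/H].

[R/R/H]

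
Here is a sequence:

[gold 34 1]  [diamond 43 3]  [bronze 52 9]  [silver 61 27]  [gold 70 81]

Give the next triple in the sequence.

Rank: repeats gold → diamond → bronze → silver, so gold, diamond, bronze, silver, gold → diamond.
Second part — +9 each step: 34, 43, 52, 61, 70 → 79.
Third part — ×3 each step: 1, 3, 9, 27, 81 → 243.
Putting it together: [diamond 79 243].

[diamond 79 243]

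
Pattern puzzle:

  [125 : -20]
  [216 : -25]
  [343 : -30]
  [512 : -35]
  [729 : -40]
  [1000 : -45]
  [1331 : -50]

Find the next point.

First part: perfect cubes: 5³, 6³, 7³, …; 125, 216, 343, 512, 729, 1000, 1331 → 1728.
Second part goes -20, -25, -30, -35, -40, -45, -50 → -55 (−5 each step).
Putting it together: [1728 : -55].

[1728 : -55]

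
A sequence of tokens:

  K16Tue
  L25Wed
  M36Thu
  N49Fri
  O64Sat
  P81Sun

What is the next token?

Q100Mon

Letter: letters move forward 1 place in the alphabet, so K, L, M, N, O, P → Q.
Second component: perfect squares: 4², 5², 6², …; 16, 25, 36, 49, 64, 81 → 100.
Day: runs through the weekdays Mon→Sun, so Tue, Wed, Thu, Fri, Sat, Sun → Mon.
Putting it together: Q100Mon.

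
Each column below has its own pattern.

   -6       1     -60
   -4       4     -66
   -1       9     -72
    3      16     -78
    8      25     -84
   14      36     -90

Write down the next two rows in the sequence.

For the first component, differences are 2, 3, 4, … (increasing by 1 each time): -6, -4, -1, 3, 8, 14 → 21 → 29.
Second component: perfect squares: 1², 2², 3², …, so 1, 4, 9, 16, 25, 36 → 49 → 64.
Third component: −6 each step, so -60, -66, -72, -78, -84, -90 → -96 → -102.
Putting the parts together: 21  49  -96 and then 29  64  -102.

21  49  -96; 29  64  -102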